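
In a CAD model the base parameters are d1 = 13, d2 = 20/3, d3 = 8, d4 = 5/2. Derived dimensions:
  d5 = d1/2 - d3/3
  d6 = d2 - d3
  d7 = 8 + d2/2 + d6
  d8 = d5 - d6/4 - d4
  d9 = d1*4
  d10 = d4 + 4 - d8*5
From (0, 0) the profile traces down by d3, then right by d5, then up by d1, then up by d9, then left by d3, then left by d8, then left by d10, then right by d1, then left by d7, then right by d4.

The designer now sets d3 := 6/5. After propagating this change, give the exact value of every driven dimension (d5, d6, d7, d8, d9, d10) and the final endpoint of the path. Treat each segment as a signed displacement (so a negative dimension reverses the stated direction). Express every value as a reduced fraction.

Apply edit: d3 := 6/5
  d5 = d1/2 - d3/3 = 61/10
  d6 = d2 - d3 = 82/15
  d7 = 8 + d2/2 + d6 = 84/5
  d8 = d5 - d6/4 - d4 = 67/30
  d9 = d1*4 = 52
  d10 = d4 + 4 - d8*5 = -14/3
Walk from origin (0, 0):
  seg 1: down by d3 = 6/5 → (0, -6/5)
  seg 2: right by d5 = 61/10 → (61/10, -6/5)
  seg 3: up by d1 = 13 → (61/10, 59/5)
  seg 4: up by d9 = 52 → (61/10, 319/5)
  seg 5: left by d3 = 6/5 → (49/10, 319/5)
  seg 6: left by d8 = 67/30 → (8/3, 319/5)
  seg 7: left by d10 = -14/3 → (22/3, 319/5)
  seg 8: right by d1 = 13 → (61/3, 319/5)
  seg 9: left by d7 = 84/5 → (53/15, 319/5)
  seg 10: right by d4 = 5/2 → (181/30, 319/5)

d5 = 61/10
d6 = 82/15
d7 = 84/5
d8 = 67/30
d9 = 52
d10 = -14/3
endpoint = (181/30, 319/5)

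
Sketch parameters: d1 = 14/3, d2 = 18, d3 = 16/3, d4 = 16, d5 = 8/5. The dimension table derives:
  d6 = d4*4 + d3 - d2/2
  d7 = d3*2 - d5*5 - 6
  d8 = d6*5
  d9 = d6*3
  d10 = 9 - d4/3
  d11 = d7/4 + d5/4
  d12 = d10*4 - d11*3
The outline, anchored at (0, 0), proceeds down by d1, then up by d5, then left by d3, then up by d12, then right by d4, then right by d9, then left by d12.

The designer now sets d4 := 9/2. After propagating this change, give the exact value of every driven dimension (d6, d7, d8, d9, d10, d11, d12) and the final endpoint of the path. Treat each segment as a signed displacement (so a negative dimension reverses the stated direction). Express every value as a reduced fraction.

Apply edit: d4 := 9/2
  d6 = d4*4 + d3 - d2/2 = 43/3
  d7 = d3*2 - d5*5 - 6 = -10/3
  d8 = d6*5 = 215/3
  d9 = d6*3 = 43
  d10 = 9 - d4/3 = 15/2
  d11 = d7/4 + d5/4 = -13/30
  d12 = d10*4 - d11*3 = 313/10
Walk from origin (0, 0):
  seg 1: down by d1 = 14/3 → (0, -14/3)
  seg 2: up by d5 = 8/5 → (0, -46/15)
  seg 3: left by d3 = 16/3 → (-16/3, -46/15)
  seg 4: up by d12 = 313/10 → (-16/3, 847/30)
  seg 5: right by d4 = 9/2 → (-5/6, 847/30)
  seg 6: right by d9 = 43 → (253/6, 847/30)
  seg 7: left by d12 = 313/10 → (163/15, 847/30)

d6 = 43/3
d7 = -10/3
d8 = 215/3
d9 = 43
d10 = 15/2
d11 = -13/30
d12 = 313/10
endpoint = (163/15, 847/30)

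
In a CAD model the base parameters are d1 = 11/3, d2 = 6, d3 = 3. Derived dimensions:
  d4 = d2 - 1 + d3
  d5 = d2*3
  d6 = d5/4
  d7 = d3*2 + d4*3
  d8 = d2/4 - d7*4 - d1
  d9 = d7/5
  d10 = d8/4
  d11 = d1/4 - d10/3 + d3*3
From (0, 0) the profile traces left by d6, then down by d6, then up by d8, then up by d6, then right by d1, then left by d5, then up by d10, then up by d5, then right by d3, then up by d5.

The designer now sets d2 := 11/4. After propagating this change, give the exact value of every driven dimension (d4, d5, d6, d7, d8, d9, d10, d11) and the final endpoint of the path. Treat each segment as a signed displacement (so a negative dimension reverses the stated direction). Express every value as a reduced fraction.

d4 = 19/4
d5 = 33/4
d6 = 33/16
d7 = 81/4
d8 = -4031/48
d9 = 81/20
d10 = -4031/192
d11 = 9743/576
endpoint = (-175/48, -16987/192)

Apply edit: d2 := 11/4
  d4 = d2 - 1 + d3 = 19/4
  d5 = d2*3 = 33/4
  d6 = d5/4 = 33/16
  d7 = d3*2 + d4*3 = 81/4
  d8 = d2/4 - d7*4 - d1 = -4031/48
  d9 = d7/5 = 81/20
  d10 = d8/4 = -4031/192
  d11 = d1/4 - d10/3 + d3*3 = 9743/576
Walk from origin (0, 0):
  seg 1: left by d6 = 33/16 → (-33/16, 0)
  seg 2: down by d6 = 33/16 → (-33/16, -33/16)
  seg 3: up by d8 = -4031/48 → (-33/16, -2065/24)
  seg 4: up by d6 = 33/16 → (-33/16, -4031/48)
  seg 5: right by d1 = 11/3 → (77/48, -4031/48)
  seg 6: left by d5 = 33/4 → (-319/48, -4031/48)
  seg 7: up by d10 = -4031/192 → (-319/48, -20155/192)
  seg 8: up by d5 = 33/4 → (-319/48, -18571/192)
  seg 9: right by d3 = 3 → (-175/48, -18571/192)
  seg 10: up by d5 = 33/4 → (-175/48, -16987/192)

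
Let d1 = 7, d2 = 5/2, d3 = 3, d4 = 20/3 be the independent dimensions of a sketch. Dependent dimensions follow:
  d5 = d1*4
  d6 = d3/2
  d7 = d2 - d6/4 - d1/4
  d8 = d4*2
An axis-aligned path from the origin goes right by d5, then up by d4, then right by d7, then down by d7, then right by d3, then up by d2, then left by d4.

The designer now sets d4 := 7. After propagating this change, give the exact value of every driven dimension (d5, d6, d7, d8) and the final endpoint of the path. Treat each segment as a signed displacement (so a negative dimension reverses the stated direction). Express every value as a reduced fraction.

Apply edit: d4 := 7
  d5 = d1*4 = 28
  d6 = d3/2 = 3/2
  d7 = d2 - d6/4 - d1/4 = 3/8
  d8 = d4*2 = 14
Walk from origin (0, 0):
  seg 1: right by d5 = 28 → (28, 0)
  seg 2: up by d4 = 7 → (28, 7)
  seg 3: right by d7 = 3/8 → (227/8, 7)
  seg 4: down by d7 = 3/8 → (227/8, 53/8)
  seg 5: right by d3 = 3 → (251/8, 53/8)
  seg 6: up by d2 = 5/2 → (251/8, 73/8)
  seg 7: left by d4 = 7 → (195/8, 73/8)

d5 = 28
d6 = 3/2
d7 = 3/8
d8 = 14
endpoint = (195/8, 73/8)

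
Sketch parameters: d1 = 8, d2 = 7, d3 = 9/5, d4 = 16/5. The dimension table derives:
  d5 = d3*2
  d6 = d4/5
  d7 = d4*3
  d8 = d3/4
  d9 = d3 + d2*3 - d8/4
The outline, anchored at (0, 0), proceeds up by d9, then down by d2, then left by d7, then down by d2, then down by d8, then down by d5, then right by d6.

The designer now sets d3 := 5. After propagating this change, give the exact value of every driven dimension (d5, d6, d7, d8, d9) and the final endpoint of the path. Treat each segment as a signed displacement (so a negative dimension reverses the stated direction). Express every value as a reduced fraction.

Apply edit: d3 := 5
  d5 = d3*2 = 10
  d6 = d4/5 = 16/25
  d7 = d4*3 = 48/5
  d8 = d3/4 = 5/4
  d9 = d3 + d2*3 - d8/4 = 411/16
Walk from origin (0, 0):
  seg 1: up by d9 = 411/16 → (0, 411/16)
  seg 2: down by d2 = 7 → (0, 299/16)
  seg 3: left by d7 = 48/5 → (-48/5, 299/16)
  seg 4: down by d2 = 7 → (-48/5, 187/16)
  seg 5: down by d8 = 5/4 → (-48/5, 167/16)
  seg 6: down by d5 = 10 → (-48/5, 7/16)
  seg 7: right by d6 = 16/25 → (-224/25, 7/16)

d5 = 10
d6 = 16/25
d7 = 48/5
d8 = 5/4
d9 = 411/16
endpoint = (-224/25, 7/16)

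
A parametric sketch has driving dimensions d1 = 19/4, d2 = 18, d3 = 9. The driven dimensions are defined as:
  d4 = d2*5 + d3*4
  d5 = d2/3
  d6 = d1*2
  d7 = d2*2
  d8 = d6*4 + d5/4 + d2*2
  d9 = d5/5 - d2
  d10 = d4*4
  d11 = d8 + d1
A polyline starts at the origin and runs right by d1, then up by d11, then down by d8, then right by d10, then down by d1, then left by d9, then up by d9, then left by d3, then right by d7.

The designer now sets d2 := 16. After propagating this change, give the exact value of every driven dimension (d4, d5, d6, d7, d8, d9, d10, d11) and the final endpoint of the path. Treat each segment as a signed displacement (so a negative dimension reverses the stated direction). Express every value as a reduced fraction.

Apply edit: d2 := 16
  d4 = d2*5 + d3*4 = 116
  d5 = d2/3 = 16/3
  d6 = d1*2 = 19/2
  d7 = d2*2 = 32
  d8 = d6*4 + d5/4 + d2*2 = 214/3
  d9 = d5/5 - d2 = -224/15
  d10 = d4*4 = 464
  d11 = d8 + d1 = 913/12
Walk from origin (0, 0):
  seg 1: right by d1 = 19/4 → (19/4, 0)
  seg 2: up by d11 = 913/12 → (19/4, 913/12)
  seg 3: down by d8 = 214/3 → (19/4, 19/4)
  seg 4: right by d10 = 464 → (1875/4, 19/4)
  seg 5: down by d1 = 19/4 → (1875/4, 0)
  seg 6: left by d9 = -224/15 → (29021/60, 0)
  seg 7: up by d9 = -224/15 → (29021/60, -224/15)
  seg 8: left by d3 = 9 → (28481/60, -224/15)
  seg 9: right by d7 = 32 → (30401/60, -224/15)

d4 = 116
d5 = 16/3
d6 = 19/2
d7 = 32
d8 = 214/3
d9 = -224/15
d10 = 464
d11 = 913/12
endpoint = (30401/60, -224/15)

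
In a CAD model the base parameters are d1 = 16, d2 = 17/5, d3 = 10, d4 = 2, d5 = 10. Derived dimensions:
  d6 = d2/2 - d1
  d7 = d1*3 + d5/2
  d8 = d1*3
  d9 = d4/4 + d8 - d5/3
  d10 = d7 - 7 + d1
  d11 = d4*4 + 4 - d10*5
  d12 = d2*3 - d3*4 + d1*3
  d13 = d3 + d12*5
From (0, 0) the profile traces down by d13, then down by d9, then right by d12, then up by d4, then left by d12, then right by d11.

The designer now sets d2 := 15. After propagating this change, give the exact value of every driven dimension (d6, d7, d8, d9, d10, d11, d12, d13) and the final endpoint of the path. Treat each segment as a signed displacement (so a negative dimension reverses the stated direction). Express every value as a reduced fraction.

Apply edit: d2 := 15
  d6 = d2/2 - d1 = -17/2
  d7 = d1*3 + d5/2 = 53
  d8 = d1*3 = 48
  d9 = d4/4 + d8 - d5/3 = 271/6
  d10 = d7 - 7 + d1 = 62
  d11 = d4*4 + 4 - d10*5 = -298
  d12 = d2*3 - d3*4 + d1*3 = 53
  d13 = d3 + d12*5 = 275
Walk from origin (0, 0):
  seg 1: down by d13 = 275 → (0, -275)
  seg 2: down by d9 = 271/6 → (0, -1921/6)
  seg 3: right by d12 = 53 → (53, -1921/6)
  seg 4: up by d4 = 2 → (53, -1909/6)
  seg 5: left by d12 = 53 → (0, -1909/6)
  seg 6: right by d11 = -298 → (-298, -1909/6)

d6 = -17/2
d7 = 53
d8 = 48
d9 = 271/6
d10 = 62
d11 = -298
d12 = 53
d13 = 275
endpoint = (-298, -1909/6)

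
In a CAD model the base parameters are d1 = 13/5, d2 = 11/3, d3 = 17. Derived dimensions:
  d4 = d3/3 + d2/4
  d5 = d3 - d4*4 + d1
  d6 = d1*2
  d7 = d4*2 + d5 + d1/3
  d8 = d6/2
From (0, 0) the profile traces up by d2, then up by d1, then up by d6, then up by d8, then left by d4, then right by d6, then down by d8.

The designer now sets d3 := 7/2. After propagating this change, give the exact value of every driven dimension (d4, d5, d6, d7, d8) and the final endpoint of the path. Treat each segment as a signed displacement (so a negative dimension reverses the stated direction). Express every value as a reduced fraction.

d4 = 25/12
d5 = -67/30
d6 = 26/5
d7 = 14/5
d8 = 13/5
endpoint = (187/60, 172/15)

Apply edit: d3 := 7/2
  d4 = d3/3 + d2/4 = 25/12
  d5 = d3 - d4*4 + d1 = -67/30
  d6 = d1*2 = 26/5
  d7 = d4*2 + d5 + d1/3 = 14/5
  d8 = d6/2 = 13/5
Walk from origin (0, 0):
  seg 1: up by d2 = 11/3 → (0, 11/3)
  seg 2: up by d1 = 13/5 → (0, 94/15)
  seg 3: up by d6 = 26/5 → (0, 172/15)
  seg 4: up by d8 = 13/5 → (0, 211/15)
  seg 5: left by d4 = 25/12 → (-25/12, 211/15)
  seg 6: right by d6 = 26/5 → (187/60, 211/15)
  seg 7: down by d8 = 13/5 → (187/60, 172/15)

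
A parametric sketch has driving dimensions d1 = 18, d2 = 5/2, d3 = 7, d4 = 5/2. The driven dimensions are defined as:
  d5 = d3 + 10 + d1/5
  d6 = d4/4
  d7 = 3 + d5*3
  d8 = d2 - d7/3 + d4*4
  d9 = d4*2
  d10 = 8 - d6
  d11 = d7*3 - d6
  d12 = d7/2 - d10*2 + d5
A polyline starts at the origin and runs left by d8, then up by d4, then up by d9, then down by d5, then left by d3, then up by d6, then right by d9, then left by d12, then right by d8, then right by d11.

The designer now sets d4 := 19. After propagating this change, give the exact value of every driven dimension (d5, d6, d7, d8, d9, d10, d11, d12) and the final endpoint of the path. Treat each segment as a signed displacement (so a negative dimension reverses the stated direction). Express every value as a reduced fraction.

Apply edit: d4 := 19
  d5 = d3 + 10 + d1/5 = 103/5
  d6 = d4/4 = 19/4
  d7 = 3 + d5*3 = 324/5
  d8 = d2 - d7/3 + d4*4 = 569/10
  d9 = d4*2 = 38
  d10 = 8 - d6 = 13/4
  d11 = d7*3 - d6 = 3793/20
  d12 = d7/2 - d10*2 + d5 = 93/2
Walk from origin (0, 0):
  seg 1: left by d8 = 569/10 → (-569/10, 0)
  seg 2: up by d4 = 19 → (-569/10, 19)
  seg 3: up by d9 = 38 → (-569/10, 57)
  seg 4: down by d5 = 103/5 → (-569/10, 182/5)
  seg 5: left by d3 = 7 → (-639/10, 182/5)
  seg 6: up by d6 = 19/4 → (-639/10, 823/20)
  seg 7: right by d9 = 38 → (-259/10, 823/20)
  seg 8: left by d12 = 93/2 → (-362/5, 823/20)
  seg 9: right by d8 = 569/10 → (-31/2, 823/20)
  seg 10: right by d11 = 3793/20 → (3483/20, 823/20)

d5 = 103/5
d6 = 19/4
d7 = 324/5
d8 = 569/10
d9 = 38
d10 = 13/4
d11 = 3793/20
d12 = 93/2
endpoint = (3483/20, 823/20)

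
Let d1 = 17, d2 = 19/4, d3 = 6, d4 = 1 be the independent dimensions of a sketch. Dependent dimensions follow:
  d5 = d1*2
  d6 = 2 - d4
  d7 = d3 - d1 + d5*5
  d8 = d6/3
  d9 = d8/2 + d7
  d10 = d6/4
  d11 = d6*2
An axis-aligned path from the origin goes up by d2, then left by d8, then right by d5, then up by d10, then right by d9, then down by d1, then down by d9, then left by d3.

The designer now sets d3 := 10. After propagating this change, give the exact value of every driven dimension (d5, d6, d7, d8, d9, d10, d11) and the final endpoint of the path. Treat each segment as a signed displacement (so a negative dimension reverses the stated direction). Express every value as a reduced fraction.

d5 = 34
d6 = 1
d7 = 163
d8 = 1/3
d9 = 979/6
d10 = 1/4
d11 = 2
endpoint = (1121/6, -1051/6)

Apply edit: d3 := 10
  d5 = d1*2 = 34
  d6 = 2 - d4 = 1
  d7 = d3 - d1 + d5*5 = 163
  d8 = d6/3 = 1/3
  d9 = d8/2 + d7 = 979/6
  d10 = d6/4 = 1/4
  d11 = d6*2 = 2
Walk from origin (0, 0):
  seg 1: up by d2 = 19/4 → (0, 19/4)
  seg 2: left by d8 = 1/3 → (-1/3, 19/4)
  seg 3: right by d5 = 34 → (101/3, 19/4)
  seg 4: up by d10 = 1/4 → (101/3, 5)
  seg 5: right by d9 = 979/6 → (1181/6, 5)
  seg 6: down by d1 = 17 → (1181/6, -12)
  seg 7: down by d9 = 979/6 → (1181/6, -1051/6)
  seg 8: left by d3 = 10 → (1121/6, -1051/6)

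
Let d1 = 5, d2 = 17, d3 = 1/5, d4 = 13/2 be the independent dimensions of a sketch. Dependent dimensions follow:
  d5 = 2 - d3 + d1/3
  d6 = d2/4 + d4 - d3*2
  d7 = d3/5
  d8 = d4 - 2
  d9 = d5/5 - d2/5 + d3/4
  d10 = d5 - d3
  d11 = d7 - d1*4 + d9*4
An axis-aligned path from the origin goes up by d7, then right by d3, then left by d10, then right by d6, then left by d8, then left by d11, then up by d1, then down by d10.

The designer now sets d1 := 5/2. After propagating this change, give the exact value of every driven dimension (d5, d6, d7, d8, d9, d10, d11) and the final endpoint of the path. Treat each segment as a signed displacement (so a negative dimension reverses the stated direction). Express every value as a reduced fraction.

Apply edit: d1 := 5/2
  d5 = 2 - d3 + d1/3 = 79/30
  d6 = d2/4 + d4 - d3*2 = 207/20
  d7 = d3/5 = 1/25
  d8 = d4 - 2 = 9/2
  d9 = d5/5 - d2/5 + d3/4 = -847/300
  d10 = d5 - d3 = 73/30
  d11 = d7 - d1*4 + d9*4 = -1594/75
Walk from origin (0, 0):
  seg 1: up by d7 = 1/25 → (0, 1/25)
  seg 2: right by d3 = 1/5 → (1/5, 1/25)
  seg 3: left by d10 = 73/30 → (-67/30, 1/25)
  seg 4: right by d6 = 207/20 → (487/60, 1/25)
  seg 5: left by d8 = 9/2 → (217/60, 1/25)
  seg 6: left by d11 = -1594/75 → (2487/100, 1/25)
  seg 7: up by d1 = 5/2 → (2487/100, 127/50)
  seg 8: down by d10 = 73/30 → (2487/100, 8/75)

d5 = 79/30
d6 = 207/20
d7 = 1/25
d8 = 9/2
d9 = -847/300
d10 = 73/30
d11 = -1594/75
endpoint = (2487/100, 8/75)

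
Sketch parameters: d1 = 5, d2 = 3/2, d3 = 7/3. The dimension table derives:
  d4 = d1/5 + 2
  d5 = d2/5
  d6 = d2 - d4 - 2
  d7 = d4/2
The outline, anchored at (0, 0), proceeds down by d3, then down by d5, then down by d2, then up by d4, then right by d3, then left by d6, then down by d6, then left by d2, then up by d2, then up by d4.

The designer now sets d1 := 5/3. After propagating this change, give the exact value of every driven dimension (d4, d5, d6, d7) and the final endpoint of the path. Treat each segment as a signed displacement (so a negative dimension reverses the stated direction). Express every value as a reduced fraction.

Apply edit: d1 := 5/3
  d4 = d1/5 + 2 = 7/3
  d5 = d2/5 = 3/10
  d6 = d2 - d4 - 2 = -17/6
  d7 = d4/2 = 7/6
Walk from origin (0, 0):
  seg 1: down by d3 = 7/3 → (0, -7/3)
  seg 2: down by d5 = 3/10 → (0, -79/30)
  seg 3: down by d2 = 3/2 → (0, -62/15)
  seg 4: up by d4 = 7/3 → (0, -9/5)
  seg 5: right by d3 = 7/3 → (7/3, -9/5)
  seg 6: left by d6 = -17/6 → (31/6, -9/5)
  seg 7: down by d6 = -17/6 → (31/6, 31/30)
  seg 8: left by d2 = 3/2 → (11/3, 31/30)
  seg 9: up by d2 = 3/2 → (11/3, 38/15)
  seg 10: up by d4 = 7/3 → (11/3, 73/15)

d4 = 7/3
d5 = 3/10
d6 = -17/6
d7 = 7/6
endpoint = (11/3, 73/15)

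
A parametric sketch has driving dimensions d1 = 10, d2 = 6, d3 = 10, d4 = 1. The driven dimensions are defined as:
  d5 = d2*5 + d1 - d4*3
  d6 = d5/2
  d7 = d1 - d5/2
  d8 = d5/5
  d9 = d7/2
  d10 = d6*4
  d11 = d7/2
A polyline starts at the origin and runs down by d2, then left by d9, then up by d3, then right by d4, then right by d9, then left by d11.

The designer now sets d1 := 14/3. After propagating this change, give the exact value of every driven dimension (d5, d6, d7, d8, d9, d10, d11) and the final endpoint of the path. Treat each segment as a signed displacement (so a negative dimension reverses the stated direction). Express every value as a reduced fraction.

Apply edit: d1 := 14/3
  d5 = d2*5 + d1 - d4*3 = 95/3
  d6 = d5/2 = 95/6
  d7 = d1 - d5/2 = -67/6
  d8 = d5/5 = 19/3
  d9 = d7/2 = -67/12
  d10 = d6*4 = 190/3
  d11 = d7/2 = -67/12
Walk from origin (0, 0):
  seg 1: down by d2 = 6 → (0, -6)
  seg 2: left by d9 = -67/12 → (67/12, -6)
  seg 3: up by d3 = 10 → (67/12, 4)
  seg 4: right by d4 = 1 → (79/12, 4)
  seg 5: right by d9 = -67/12 → (1, 4)
  seg 6: left by d11 = -67/12 → (79/12, 4)

d5 = 95/3
d6 = 95/6
d7 = -67/6
d8 = 19/3
d9 = -67/12
d10 = 190/3
d11 = -67/12
endpoint = (79/12, 4)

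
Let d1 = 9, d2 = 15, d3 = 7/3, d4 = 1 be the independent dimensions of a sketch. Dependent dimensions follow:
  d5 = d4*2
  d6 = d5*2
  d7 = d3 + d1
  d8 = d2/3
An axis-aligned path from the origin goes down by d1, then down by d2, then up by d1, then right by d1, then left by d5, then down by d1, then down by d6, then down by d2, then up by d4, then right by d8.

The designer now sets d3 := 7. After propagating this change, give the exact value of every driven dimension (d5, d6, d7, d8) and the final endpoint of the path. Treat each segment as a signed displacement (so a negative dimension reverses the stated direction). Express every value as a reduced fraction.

Apply edit: d3 := 7
  d5 = d4*2 = 2
  d6 = d5*2 = 4
  d7 = d3 + d1 = 16
  d8 = d2/3 = 5
Walk from origin (0, 0):
  seg 1: down by d1 = 9 → (0, -9)
  seg 2: down by d2 = 15 → (0, -24)
  seg 3: up by d1 = 9 → (0, -15)
  seg 4: right by d1 = 9 → (9, -15)
  seg 5: left by d5 = 2 → (7, -15)
  seg 6: down by d1 = 9 → (7, -24)
  seg 7: down by d6 = 4 → (7, -28)
  seg 8: down by d2 = 15 → (7, -43)
  seg 9: up by d4 = 1 → (7, -42)
  seg 10: right by d8 = 5 → (12, -42)

d5 = 2
d6 = 4
d7 = 16
d8 = 5
endpoint = (12, -42)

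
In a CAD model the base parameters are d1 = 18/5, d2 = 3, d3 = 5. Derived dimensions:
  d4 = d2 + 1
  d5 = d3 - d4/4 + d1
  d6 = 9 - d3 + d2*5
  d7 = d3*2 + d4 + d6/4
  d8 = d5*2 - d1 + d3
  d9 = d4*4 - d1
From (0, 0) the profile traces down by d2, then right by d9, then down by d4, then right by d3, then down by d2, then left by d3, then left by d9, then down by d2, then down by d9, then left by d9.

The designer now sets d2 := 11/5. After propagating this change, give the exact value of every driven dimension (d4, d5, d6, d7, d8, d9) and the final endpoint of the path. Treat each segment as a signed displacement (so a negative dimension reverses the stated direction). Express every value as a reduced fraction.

d4 = 16/5
d5 = 39/5
d6 = 15
d7 = 339/20
d8 = 17
d9 = 46/5
endpoint = (-46/5, -19)

Apply edit: d2 := 11/5
  d4 = d2 + 1 = 16/5
  d5 = d3 - d4/4 + d1 = 39/5
  d6 = 9 - d3 + d2*5 = 15
  d7 = d3*2 + d4 + d6/4 = 339/20
  d8 = d5*2 - d1 + d3 = 17
  d9 = d4*4 - d1 = 46/5
Walk from origin (0, 0):
  seg 1: down by d2 = 11/5 → (0, -11/5)
  seg 2: right by d9 = 46/5 → (46/5, -11/5)
  seg 3: down by d4 = 16/5 → (46/5, -27/5)
  seg 4: right by d3 = 5 → (71/5, -27/5)
  seg 5: down by d2 = 11/5 → (71/5, -38/5)
  seg 6: left by d3 = 5 → (46/5, -38/5)
  seg 7: left by d9 = 46/5 → (0, -38/5)
  seg 8: down by d2 = 11/5 → (0, -49/5)
  seg 9: down by d9 = 46/5 → (0, -19)
  seg 10: left by d9 = 46/5 → (-46/5, -19)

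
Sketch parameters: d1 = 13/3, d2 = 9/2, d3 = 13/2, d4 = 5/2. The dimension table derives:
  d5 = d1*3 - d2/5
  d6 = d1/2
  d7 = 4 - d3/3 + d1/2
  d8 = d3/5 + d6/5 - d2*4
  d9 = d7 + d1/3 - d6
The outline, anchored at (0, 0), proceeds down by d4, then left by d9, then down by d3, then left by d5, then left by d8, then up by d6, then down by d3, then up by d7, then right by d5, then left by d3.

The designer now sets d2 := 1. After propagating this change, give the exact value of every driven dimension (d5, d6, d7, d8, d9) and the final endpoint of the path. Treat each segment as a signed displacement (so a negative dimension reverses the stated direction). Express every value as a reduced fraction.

d5 = 64/5
d6 = 13/6
d7 = 4
d8 = -34/15
d9 = 59/18
endpoint = (-338/45, -28/3)

Apply edit: d2 := 1
  d5 = d1*3 - d2/5 = 64/5
  d6 = d1/2 = 13/6
  d7 = 4 - d3/3 + d1/2 = 4
  d8 = d3/5 + d6/5 - d2*4 = -34/15
  d9 = d7 + d1/3 - d6 = 59/18
Walk from origin (0, 0):
  seg 1: down by d4 = 5/2 → (0, -5/2)
  seg 2: left by d9 = 59/18 → (-59/18, -5/2)
  seg 3: down by d3 = 13/2 → (-59/18, -9)
  seg 4: left by d5 = 64/5 → (-1447/90, -9)
  seg 5: left by d8 = -34/15 → (-1243/90, -9)
  seg 6: up by d6 = 13/6 → (-1243/90, -41/6)
  seg 7: down by d3 = 13/2 → (-1243/90, -40/3)
  seg 8: up by d7 = 4 → (-1243/90, -28/3)
  seg 9: right by d5 = 64/5 → (-91/90, -28/3)
  seg 10: left by d3 = 13/2 → (-338/45, -28/3)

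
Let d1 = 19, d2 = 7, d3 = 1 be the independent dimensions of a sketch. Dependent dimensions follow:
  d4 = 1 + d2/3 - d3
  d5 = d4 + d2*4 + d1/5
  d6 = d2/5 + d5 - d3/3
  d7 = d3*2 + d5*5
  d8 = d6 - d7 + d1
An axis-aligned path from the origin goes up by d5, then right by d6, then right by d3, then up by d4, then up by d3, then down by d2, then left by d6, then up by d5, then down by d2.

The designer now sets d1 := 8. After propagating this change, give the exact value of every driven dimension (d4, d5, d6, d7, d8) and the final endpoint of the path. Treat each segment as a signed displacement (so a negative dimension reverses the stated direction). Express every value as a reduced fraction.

d4 = 7/3
d5 = 479/15
d6 = 33
d7 = 485/3
d8 = -362/3
endpoint = (1, 266/5)

Apply edit: d1 := 8
  d4 = 1 + d2/3 - d3 = 7/3
  d5 = d4 + d2*4 + d1/5 = 479/15
  d6 = d2/5 + d5 - d3/3 = 33
  d7 = d3*2 + d5*5 = 485/3
  d8 = d6 - d7 + d1 = -362/3
Walk from origin (0, 0):
  seg 1: up by d5 = 479/15 → (0, 479/15)
  seg 2: right by d6 = 33 → (33, 479/15)
  seg 3: right by d3 = 1 → (34, 479/15)
  seg 4: up by d4 = 7/3 → (34, 514/15)
  seg 5: up by d3 = 1 → (34, 529/15)
  seg 6: down by d2 = 7 → (34, 424/15)
  seg 7: left by d6 = 33 → (1, 424/15)
  seg 8: up by d5 = 479/15 → (1, 301/5)
  seg 9: down by d2 = 7 → (1, 266/5)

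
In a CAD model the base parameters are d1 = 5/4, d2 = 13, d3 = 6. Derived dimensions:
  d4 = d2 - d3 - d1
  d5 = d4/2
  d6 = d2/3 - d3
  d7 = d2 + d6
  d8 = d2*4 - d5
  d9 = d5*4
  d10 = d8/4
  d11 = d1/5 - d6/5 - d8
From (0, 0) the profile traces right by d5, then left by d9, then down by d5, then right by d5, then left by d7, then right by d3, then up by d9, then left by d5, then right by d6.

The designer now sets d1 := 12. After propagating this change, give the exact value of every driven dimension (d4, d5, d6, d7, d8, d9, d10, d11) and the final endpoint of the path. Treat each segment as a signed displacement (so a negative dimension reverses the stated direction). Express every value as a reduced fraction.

d4 = -5
d5 = -5/2
d6 = -5/3
d7 = 34/3
d8 = 109/2
d9 = -10
d10 = 109/8
d11 = -1553/30
endpoint = (1/2, -15/2)

Apply edit: d1 := 12
  d4 = d2 - d3 - d1 = -5
  d5 = d4/2 = -5/2
  d6 = d2/3 - d3 = -5/3
  d7 = d2 + d6 = 34/3
  d8 = d2*4 - d5 = 109/2
  d9 = d5*4 = -10
  d10 = d8/4 = 109/8
  d11 = d1/5 - d6/5 - d8 = -1553/30
Walk from origin (0, 0):
  seg 1: right by d5 = -5/2 → (-5/2, 0)
  seg 2: left by d9 = -10 → (15/2, 0)
  seg 3: down by d5 = -5/2 → (15/2, 5/2)
  seg 4: right by d5 = -5/2 → (5, 5/2)
  seg 5: left by d7 = 34/3 → (-19/3, 5/2)
  seg 6: right by d3 = 6 → (-1/3, 5/2)
  seg 7: up by d9 = -10 → (-1/3, -15/2)
  seg 8: left by d5 = -5/2 → (13/6, -15/2)
  seg 9: right by d6 = -5/3 → (1/2, -15/2)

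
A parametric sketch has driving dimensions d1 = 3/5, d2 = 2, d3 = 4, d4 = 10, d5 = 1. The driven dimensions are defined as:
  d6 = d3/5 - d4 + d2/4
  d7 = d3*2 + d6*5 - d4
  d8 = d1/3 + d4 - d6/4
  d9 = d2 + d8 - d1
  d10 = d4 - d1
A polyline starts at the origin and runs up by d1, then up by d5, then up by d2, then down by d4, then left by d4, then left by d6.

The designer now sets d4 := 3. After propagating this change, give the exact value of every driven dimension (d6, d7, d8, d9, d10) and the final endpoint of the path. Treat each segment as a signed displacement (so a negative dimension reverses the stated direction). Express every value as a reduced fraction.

Apply edit: d4 := 3
  d6 = d3/5 - d4 + d2/4 = -17/10
  d7 = d3*2 + d6*5 - d4 = -7/2
  d8 = d1/3 + d4 - d6/4 = 29/8
  d9 = d2 + d8 - d1 = 201/40
  d10 = d4 - d1 = 12/5
Walk from origin (0, 0):
  seg 1: up by d1 = 3/5 → (0, 3/5)
  seg 2: up by d5 = 1 → (0, 8/5)
  seg 3: up by d2 = 2 → (0, 18/5)
  seg 4: down by d4 = 3 → (0, 3/5)
  seg 5: left by d4 = 3 → (-3, 3/5)
  seg 6: left by d6 = -17/10 → (-13/10, 3/5)

d6 = -17/10
d7 = -7/2
d8 = 29/8
d9 = 201/40
d10 = 12/5
endpoint = (-13/10, 3/5)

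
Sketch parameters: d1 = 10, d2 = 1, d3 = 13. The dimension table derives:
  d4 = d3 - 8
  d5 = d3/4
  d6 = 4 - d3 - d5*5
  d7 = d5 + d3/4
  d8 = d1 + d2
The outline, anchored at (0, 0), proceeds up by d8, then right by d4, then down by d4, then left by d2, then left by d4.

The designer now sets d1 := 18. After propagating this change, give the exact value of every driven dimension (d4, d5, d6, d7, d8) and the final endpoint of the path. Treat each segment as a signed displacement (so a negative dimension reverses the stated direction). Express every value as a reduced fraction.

Apply edit: d1 := 18
  d4 = d3 - 8 = 5
  d5 = d3/4 = 13/4
  d6 = 4 - d3 - d5*5 = -101/4
  d7 = d5 + d3/4 = 13/2
  d8 = d1 + d2 = 19
Walk from origin (0, 0):
  seg 1: up by d8 = 19 → (0, 19)
  seg 2: right by d4 = 5 → (5, 19)
  seg 3: down by d4 = 5 → (5, 14)
  seg 4: left by d2 = 1 → (4, 14)
  seg 5: left by d4 = 5 → (-1, 14)

d4 = 5
d5 = 13/4
d6 = -101/4
d7 = 13/2
d8 = 19
endpoint = (-1, 14)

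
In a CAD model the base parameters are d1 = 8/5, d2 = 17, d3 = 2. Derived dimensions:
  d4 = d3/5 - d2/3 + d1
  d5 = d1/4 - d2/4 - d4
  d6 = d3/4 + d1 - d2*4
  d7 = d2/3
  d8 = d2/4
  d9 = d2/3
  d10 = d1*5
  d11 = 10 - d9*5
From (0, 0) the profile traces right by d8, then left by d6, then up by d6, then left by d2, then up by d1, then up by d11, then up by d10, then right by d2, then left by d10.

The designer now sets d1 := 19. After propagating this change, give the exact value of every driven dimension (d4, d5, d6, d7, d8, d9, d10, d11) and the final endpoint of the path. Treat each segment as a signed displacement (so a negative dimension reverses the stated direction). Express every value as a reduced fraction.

Apply edit: d1 := 19
  d4 = d3/5 - d2/3 + d1 = 206/15
  d5 = d1/4 - d2/4 - d4 = -397/30
  d6 = d3/4 + d1 - d2*4 = -97/2
  d7 = d2/3 = 17/3
  d8 = d2/4 = 17/4
  d9 = d2/3 = 17/3
  d10 = d1*5 = 95
  d11 = 10 - d9*5 = -55/3
Walk from origin (0, 0):
  seg 1: right by d8 = 17/4 → (17/4, 0)
  seg 2: left by d6 = -97/2 → (211/4, 0)
  seg 3: up by d6 = -97/2 → (211/4, -97/2)
  seg 4: left by d2 = 17 → (143/4, -97/2)
  seg 5: up by d1 = 19 → (143/4, -59/2)
  seg 6: up by d11 = -55/3 → (143/4, -287/6)
  seg 7: up by d10 = 95 → (143/4, 283/6)
  seg 8: right by d2 = 17 → (211/4, 283/6)
  seg 9: left by d10 = 95 → (-169/4, 283/6)

d4 = 206/15
d5 = -397/30
d6 = -97/2
d7 = 17/3
d8 = 17/4
d9 = 17/3
d10 = 95
d11 = -55/3
endpoint = (-169/4, 283/6)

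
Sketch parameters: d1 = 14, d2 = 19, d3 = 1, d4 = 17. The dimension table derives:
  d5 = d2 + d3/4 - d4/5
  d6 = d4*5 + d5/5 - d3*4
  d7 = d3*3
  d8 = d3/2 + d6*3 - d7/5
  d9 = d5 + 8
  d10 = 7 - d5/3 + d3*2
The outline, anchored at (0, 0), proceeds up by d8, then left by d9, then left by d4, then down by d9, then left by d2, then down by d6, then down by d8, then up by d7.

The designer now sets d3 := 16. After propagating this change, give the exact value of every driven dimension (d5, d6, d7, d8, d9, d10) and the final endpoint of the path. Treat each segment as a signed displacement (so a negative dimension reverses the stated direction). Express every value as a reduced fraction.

Apply edit: d3 := 16
  d5 = d2 + d3/4 - d4/5 = 98/5
  d6 = d4*5 + d5/5 - d3*4 = 623/25
  d7 = d3*3 = 48
  d8 = d3/2 + d6*3 - d7/5 = 1829/25
  d9 = d5 + 8 = 138/5
  d10 = 7 - d5/3 + d3*2 = 487/15
Walk from origin (0, 0):
  seg 1: up by d8 = 1829/25 → (0, 1829/25)
  seg 2: left by d9 = 138/5 → (-138/5, 1829/25)
  seg 3: left by d4 = 17 → (-223/5, 1829/25)
  seg 4: down by d9 = 138/5 → (-223/5, 1139/25)
  seg 5: left by d2 = 19 → (-318/5, 1139/25)
  seg 6: down by d6 = 623/25 → (-318/5, 516/25)
  seg 7: down by d8 = 1829/25 → (-318/5, -1313/25)
  seg 8: up by d7 = 48 → (-318/5, -113/25)

d5 = 98/5
d6 = 623/25
d7 = 48
d8 = 1829/25
d9 = 138/5
d10 = 487/15
endpoint = (-318/5, -113/25)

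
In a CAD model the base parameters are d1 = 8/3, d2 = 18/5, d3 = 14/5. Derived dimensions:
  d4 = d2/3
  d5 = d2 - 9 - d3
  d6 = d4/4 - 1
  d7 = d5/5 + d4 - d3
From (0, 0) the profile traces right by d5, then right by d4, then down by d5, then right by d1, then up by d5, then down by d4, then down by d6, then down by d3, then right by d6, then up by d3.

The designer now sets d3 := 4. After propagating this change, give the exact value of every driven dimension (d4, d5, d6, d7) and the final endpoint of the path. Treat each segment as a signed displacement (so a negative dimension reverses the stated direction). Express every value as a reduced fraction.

d4 = 6/5
d5 = -47/5
d6 = -7/10
d7 = -117/25
endpoint = (-187/30, -1/2)

Apply edit: d3 := 4
  d4 = d2/3 = 6/5
  d5 = d2 - 9 - d3 = -47/5
  d6 = d4/4 - 1 = -7/10
  d7 = d5/5 + d4 - d3 = -117/25
Walk from origin (0, 0):
  seg 1: right by d5 = -47/5 → (-47/5, 0)
  seg 2: right by d4 = 6/5 → (-41/5, 0)
  seg 3: down by d5 = -47/5 → (-41/5, 47/5)
  seg 4: right by d1 = 8/3 → (-83/15, 47/5)
  seg 5: up by d5 = -47/5 → (-83/15, 0)
  seg 6: down by d4 = 6/5 → (-83/15, -6/5)
  seg 7: down by d6 = -7/10 → (-83/15, -1/2)
  seg 8: down by d3 = 4 → (-83/15, -9/2)
  seg 9: right by d6 = -7/10 → (-187/30, -9/2)
  seg 10: up by d3 = 4 → (-187/30, -1/2)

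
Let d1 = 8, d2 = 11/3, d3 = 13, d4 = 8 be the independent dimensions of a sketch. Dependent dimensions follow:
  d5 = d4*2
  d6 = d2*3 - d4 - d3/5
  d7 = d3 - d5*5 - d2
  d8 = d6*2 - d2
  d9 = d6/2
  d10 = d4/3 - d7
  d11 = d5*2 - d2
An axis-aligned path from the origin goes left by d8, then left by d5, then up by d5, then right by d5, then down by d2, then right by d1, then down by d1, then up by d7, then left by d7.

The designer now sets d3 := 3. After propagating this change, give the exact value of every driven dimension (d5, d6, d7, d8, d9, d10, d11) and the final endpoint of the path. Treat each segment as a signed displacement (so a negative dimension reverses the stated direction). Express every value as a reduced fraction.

Apply edit: d3 := 3
  d5 = d4*2 = 16
  d6 = d2*3 - d4 - d3/5 = 12/5
  d7 = d3 - d5*5 - d2 = -242/3
  d8 = d6*2 - d2 = 17/15
  d9 = d6/2 = 6/5
  d10 = d4/3 - d7 = 250/3
  d11 = d5*2 - d2 = 85/3
Walk from origin (0, 0):
  seg 1: left by d8 = 17/15 → (-17/15, 0)
  seg 2: left by d5 = 16 → (-257/15, 0)
  seg 3: up by d5 = 16 → (-257/15, 16)
  seg 4: right by d5 = 16 → (-17/15, 16)
  seg 5: down by d2 = 11/3 → (-17/15, 37/3)
  seg 6: right by d1 = 8 → (103/15, 37/3)
  seg 7: down by d1 = 8 → (103/15, 13/3)
  seg 8: up by d7 = -242/3 → (103/15, -229/3)
  seg 9: left by d7 = -242/3 → (1313/15, -229/3)

d5 = 16
d6 = 12/5
d7 = -242/3
d8 = 17/15
d9 = 6/5
d10 = 250/3
d11 = 85/3
endpoint = (1313/15, -229/3)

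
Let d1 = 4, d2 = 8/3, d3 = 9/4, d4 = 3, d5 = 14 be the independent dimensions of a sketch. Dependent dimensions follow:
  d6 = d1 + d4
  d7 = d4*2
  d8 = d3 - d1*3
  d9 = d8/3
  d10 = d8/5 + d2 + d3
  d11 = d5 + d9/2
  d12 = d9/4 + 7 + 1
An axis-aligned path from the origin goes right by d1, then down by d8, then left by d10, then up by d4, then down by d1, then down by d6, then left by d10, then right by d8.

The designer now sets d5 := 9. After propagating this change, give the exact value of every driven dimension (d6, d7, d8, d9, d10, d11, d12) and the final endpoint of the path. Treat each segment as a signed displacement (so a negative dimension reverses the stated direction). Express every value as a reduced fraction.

Apply edit: d5 := 9
  d6 = d1 + d4 = 7
  d7 = d4*2 = 6
  d8 = d3 - d1*3 = -39/4
  d9 = d8/3 = -13/4
  d10 = d8/5 + d2 + d3 = 89/30
  d11 = d5 + d9/2 = 59/8
  d12 = d9/4 + 7 + 1 = 115/16
Walk from origin (0, 0):
  seg 1: right by d1 = 4 → (4, 0)
  seg 2: down by d8 = -39/4 → (4, 39/4)
  seg 3: left by d10 = 89/30 → (31/30, 39/4)
  seg 4: up by d4 = 3 → (31/30, 51/4)
  seg 5: down by d1 = 4 → (31/30, 35/4)
  seg 6: down by d6 = 7 → (31/30, 7/4)
  seg 7: left by d10 = 89/30 → (-29/15, 7/4)
  seg 8: right by d8 = -39/4 → (-701/60, 7/4)

d6 = 7
d7 = 6
d8 = -39/4
d9 = -13/4
d10 = 89/30
d11 = 59/8
d12 = 115/16
endpoint = (-701/60, 7/4)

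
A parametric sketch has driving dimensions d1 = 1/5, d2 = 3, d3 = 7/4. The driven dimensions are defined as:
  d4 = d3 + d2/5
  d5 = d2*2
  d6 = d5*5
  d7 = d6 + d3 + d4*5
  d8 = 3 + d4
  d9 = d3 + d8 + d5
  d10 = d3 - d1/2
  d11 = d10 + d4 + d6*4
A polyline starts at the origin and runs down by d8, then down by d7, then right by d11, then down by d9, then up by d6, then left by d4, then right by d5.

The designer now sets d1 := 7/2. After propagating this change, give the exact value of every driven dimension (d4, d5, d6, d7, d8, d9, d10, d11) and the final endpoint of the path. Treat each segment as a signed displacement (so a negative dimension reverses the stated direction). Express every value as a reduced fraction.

d4 = 47/20
d5 = 6
d6 = 30
d7 = 87/2
d8 = 107/20
d9 = 131/10
d10 = 0
d11 = 2447/20
endpoint = (126, -639/20)

Apply edit: d1 := 7/2
  d4 = d3 + d2/5 = 47/20
  d5 = d2*2 = 6
  d6 = d5*5 = 30
  d7 = d6 + d3 + d4*5 = 87/2
  d8 = 3 + d4 = 107/20
  d9 = d3 + d8 + d5 = 131/10
  d10 = d3 - d1/2 = 0
  d11 = d10 + d4 + d6*4 = 2447/20
Walk from origin (0, 0):
  seg 1: down by d8 = 107/20 → (0, -107/20)
  seg 2: down by d7 = 87/2 → (0, -977/20)
  seg 3: right by d11 = 2447/20 → (2447/20, -977/20)
  seg 4: down by d9 = 131/10 → (2447/20, -1239/20)
  seg 5: up by d6 = 30 → (2447/20, -639/20)
  seg 6: left by d4 = 47/20 → (120, -639/20)
  seg 7: right by d5 = 6 → (126, -639/20)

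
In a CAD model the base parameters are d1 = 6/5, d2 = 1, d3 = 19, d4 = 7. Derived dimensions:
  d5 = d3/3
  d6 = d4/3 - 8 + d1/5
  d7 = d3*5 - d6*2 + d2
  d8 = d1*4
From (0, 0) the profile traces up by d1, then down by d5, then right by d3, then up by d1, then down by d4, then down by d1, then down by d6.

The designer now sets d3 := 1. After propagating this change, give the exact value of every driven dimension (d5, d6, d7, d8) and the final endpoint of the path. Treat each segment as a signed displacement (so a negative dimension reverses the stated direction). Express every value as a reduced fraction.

Apply edit: d3 := 1
  d5 = d3/3 = 1/3
  d6 = d4/3 - 8 + d1/5 = -407/75
  d7 = d3*5 - d6*2 + d2 = 1264/75
  d8 = d1*4 = 24/5
Walk from origin (0, 0):
  seg 1: up by d1 = 6/5 → (0, 6/5)
  seg 2: down by d5 = 1/3 → (0, 13/15)
  seg 3: right by d3 = 1 → (1, 13/15)
  seg 4: up by d1 = 6/5 → (1, 31/15)
  seg 5: down by d4 = 7 → (1, -74/15)
  seg 6: down by d1 = 6/5 → (1, -92/15)
  seg 7: down by d6 = -407/75 → (1, -53/75)

d5 = 1/3
d6 = -407/75
d7 = 1264/75
d8 = 24/5
endpoint = (1, -53/75)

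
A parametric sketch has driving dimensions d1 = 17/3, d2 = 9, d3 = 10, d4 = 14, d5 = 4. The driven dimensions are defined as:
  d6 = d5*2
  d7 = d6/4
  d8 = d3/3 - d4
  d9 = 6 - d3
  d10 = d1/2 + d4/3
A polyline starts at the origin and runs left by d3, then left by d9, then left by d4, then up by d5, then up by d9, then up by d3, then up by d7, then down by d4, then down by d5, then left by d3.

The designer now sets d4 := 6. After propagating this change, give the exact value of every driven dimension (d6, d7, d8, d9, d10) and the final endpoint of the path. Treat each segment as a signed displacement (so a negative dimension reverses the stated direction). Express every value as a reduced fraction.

Apply edit: d4 := 6
  d6 = d5*2 = 8
  d7 = d6/4 = 2
  d8 = d3/3 - d4 = -8/3
  d9 = 6 - d3 = -4
  d10 = d1/2 + d4/3 = 29/6
Walk from origin (0, 0):
  seg 1: left by d3 = 10 → (-10, 0)
  seg 2: left by d9 = -4 → (-6, 0)
  seg 3: left by d4 = 6 → (-12, 0)
  seg 4: up by d5 = 4 → (-12, 4)
  seg 5: up by d9 = -4 → (-12, 0)
  seg 6: up by d3 = 10 → (-12, 10)
  seg 7: up by d7 = 2 → (-12, 12)
  seg 8: down by d4 = 6 → (-12, 6)
  seg 9: down by d5 = 4 → (-12, 2)
  seg 10: left by d3 = 10 → (-22, 2)

d6 = 8
d7 = 2
d8 = -8/3
d9 = -4
d10 = 29/6
endpoint = (-22, 2)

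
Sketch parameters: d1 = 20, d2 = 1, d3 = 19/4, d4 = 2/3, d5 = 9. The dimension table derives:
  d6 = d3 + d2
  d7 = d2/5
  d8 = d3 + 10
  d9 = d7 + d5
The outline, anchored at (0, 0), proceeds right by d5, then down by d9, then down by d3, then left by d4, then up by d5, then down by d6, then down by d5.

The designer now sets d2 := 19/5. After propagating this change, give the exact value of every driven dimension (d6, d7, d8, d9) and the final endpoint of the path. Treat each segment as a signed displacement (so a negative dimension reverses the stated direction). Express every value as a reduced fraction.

Apply edit: d2 := 19/5
  d6 = d3 + d2 = 171/20
  d7 = d2/5 = 19/25
  d8 = d3 + 10 = 59/4
  d9 = d7 + d5 = 244/25
Walk from origin (0, 0):
  seg 1: right by d5 = 9 → (9, 0)
  seg 2: down by d9 = 244/25 → (9, -244/25)
  seg 3: down by d3 = 19/4 → (9, -1451/100)
  seg 4: left by d4 = 2/3 → (25/3, -1451/100)
  seg 5: up by d5 = 9 → (25/3, -551/100)
  seg 6: down by d6 = 171/20 → (25/3, -703/50)
  seg 7: down by d5 = 9 → (25/3, -1153/50)

d6 = 171/20
d7 = 19/25
d8 = 59/4
d9 = 244/25
endpoint = (25/3, -1153/50)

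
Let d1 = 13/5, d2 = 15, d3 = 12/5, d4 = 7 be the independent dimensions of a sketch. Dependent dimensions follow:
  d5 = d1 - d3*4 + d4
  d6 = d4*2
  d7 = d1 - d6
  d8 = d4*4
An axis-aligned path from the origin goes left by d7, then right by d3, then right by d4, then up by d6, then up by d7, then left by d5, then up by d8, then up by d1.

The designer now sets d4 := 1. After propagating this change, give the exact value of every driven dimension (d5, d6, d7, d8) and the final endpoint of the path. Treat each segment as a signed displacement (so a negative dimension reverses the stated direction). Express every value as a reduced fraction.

Apply edit: d4 := 1
  d5 = d1 - d3*4 + d4 = -6
  d6 = d4*2 = 2
  d7 = d1 - d6 = 3/5
  d8 = d4*4 = 4
Walk from origin (0, 0):
  seg 1: left by d7 = 3/5 → (-3/5, 0)
  seg 2: right by d3 = 12/5 → (9/5, 0)
  seg 3: right by d4 = 1 → (14/5, 0)
  seg 4: up by d6 = 2 → (14/5, 2)
  seg 5: up by d7 = 3/5 → (14/5, 13/5)
  seg 6: left by d5 = -6 → (44/5, 13/5)
  seg 7: up by d8 = 4 → (44/5, 33/5)
  seg 8: up by d1 = 13/5 → (44/5, 46/5)

d5 = -6
d6 = 2
d7 = 3/5
d8 = 4
endpoint = (44/5, 46/5)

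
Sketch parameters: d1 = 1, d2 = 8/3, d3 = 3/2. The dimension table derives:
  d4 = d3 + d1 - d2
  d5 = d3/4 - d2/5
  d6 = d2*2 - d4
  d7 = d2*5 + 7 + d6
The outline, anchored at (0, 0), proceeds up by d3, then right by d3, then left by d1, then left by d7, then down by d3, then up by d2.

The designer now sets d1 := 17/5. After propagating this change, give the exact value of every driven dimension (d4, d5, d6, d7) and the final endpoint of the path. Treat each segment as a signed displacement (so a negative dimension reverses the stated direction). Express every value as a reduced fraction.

d4 = 67/30
d5 = -19/120
d6 = 31/10
d7 = 703/30
endpoint = (-76/3, 8/3)

Apply edit: d1 := 17/5
  d4 = d3 + d1 - d2 = 67/30
  d5 = d3/4 - d2/5 = -19/120
  d6 = d2*2 - d4 = 31/10
  d7 = d2*5 + 7 + d6 = 703/30
Walk from origin (0, 0):
  seg 1: up by d3 = 3/2 → (0, 3/2)
  seg 2: right by d3 = 3/2 → (3/2, 3/2)
  seg 3: left by d1 = 17/5 → (-19/10, 3/2)
  seg 4: left by d7 = 703/30 → (-76/3, 3/2)
  seg 5: down by d3 = 3/2 → (-76/3, 0)
  seg 6: up by d2 = 8/3 → (-76/3, 8/3)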